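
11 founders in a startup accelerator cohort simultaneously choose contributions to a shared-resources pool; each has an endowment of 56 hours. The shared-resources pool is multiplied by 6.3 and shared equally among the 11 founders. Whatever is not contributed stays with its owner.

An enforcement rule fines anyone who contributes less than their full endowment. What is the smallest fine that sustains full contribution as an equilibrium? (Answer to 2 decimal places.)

23.93 hours

Given the others contribute fully, the best deviation is to contribute 0 (any partial contribution still incurs the fine and gives up units whose private return 0.5727 is below 1).
Deviating from 56 to 0 saves 56 hours but forfeits the deviator's share of the drop in the shared-resources pool: 6.3/11 × 56 = 32.07.
So the deviation gain is 56 − 32.07 = 23.93, and the fine must be at least 23.93 hours to wipe it out.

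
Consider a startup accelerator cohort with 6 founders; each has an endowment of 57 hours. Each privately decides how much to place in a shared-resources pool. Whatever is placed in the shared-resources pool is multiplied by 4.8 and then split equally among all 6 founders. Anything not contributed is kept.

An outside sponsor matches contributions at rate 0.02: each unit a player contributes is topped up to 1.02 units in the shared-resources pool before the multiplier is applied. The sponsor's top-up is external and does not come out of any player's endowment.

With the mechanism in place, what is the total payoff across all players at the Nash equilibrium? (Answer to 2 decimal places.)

Even with the mechanism, each unit contributed returns only 4.8 × 1.02 / 6 = 0.8160 per unit of net cost, so contributing nothing is still dominant.
At the Nash equilibrium no one contributes; group total payoff = 6 × 57 = 342.

342.00 hours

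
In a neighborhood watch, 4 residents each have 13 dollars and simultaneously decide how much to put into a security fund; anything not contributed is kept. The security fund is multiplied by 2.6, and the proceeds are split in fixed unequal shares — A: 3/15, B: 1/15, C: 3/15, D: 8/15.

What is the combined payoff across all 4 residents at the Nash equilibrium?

72.80 dollars

Each unit j contributes comes back to j as 2.6 × (j's share), so j prefers to contribute only if that share exceeds 1/2.6 = 0.3846; otherwise keeping the unit dominates.
D alone (share 8/15) is above the threshold, contributing 13; the remaining 3 contribute 0. Total contributed: 13.
The security fund pays out 2.6 × 13 = 33.80 in total (split across the unequal shares, but the aggregate is all that matters for the group sum).
The 3 free-riders keep 13 each, adding 39. Group total = 39 + 33.80 = 72.80.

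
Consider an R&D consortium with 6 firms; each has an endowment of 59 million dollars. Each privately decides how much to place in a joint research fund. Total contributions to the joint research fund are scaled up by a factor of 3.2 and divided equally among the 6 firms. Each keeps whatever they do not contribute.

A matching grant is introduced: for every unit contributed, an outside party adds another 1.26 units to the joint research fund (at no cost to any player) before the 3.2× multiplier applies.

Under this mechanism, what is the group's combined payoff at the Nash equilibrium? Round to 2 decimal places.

2560.13 million dollars

The effective private return per unit is now 3.2 × 2.26 / 6 = 1.2053 > 1, so every player's dominant strategy flips to full contribution.
So the Nash equilibrium is full contribution by all 6; the group earns 3.2 × 2.26 × 354 = 2560.13.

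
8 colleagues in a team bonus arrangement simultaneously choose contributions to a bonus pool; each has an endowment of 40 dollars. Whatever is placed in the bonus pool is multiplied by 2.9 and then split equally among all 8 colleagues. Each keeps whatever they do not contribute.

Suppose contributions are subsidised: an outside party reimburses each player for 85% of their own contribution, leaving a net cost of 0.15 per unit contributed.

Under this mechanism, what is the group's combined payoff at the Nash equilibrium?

With the mechanism, a contributed unit returns (2.9/8) / 0.15 = 2.4167 per unit of net cost to the contributor — now above 1 — so contributing fully is weakly dominant for every player.
So the Nash equilibrium is full contribution by all 8; the group earns 8 × (40 × 0.85 + 2.9 × 40) = 1200.00.

1200.00 dollars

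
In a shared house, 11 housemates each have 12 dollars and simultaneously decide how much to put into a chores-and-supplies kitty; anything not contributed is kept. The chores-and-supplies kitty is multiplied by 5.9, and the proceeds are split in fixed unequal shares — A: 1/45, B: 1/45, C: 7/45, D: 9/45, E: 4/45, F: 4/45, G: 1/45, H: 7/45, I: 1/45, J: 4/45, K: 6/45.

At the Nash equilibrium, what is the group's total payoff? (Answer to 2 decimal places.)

190.80 dollars

A player with share s gets back 5.9·s per unit contributed, so full contribution is dominant for anyone with s > 1/5.9 = 0.1695 and zero contribution is dominant for anyone below.
D alone (share 9/45) is above the threshold, contributing 12; the remaining 10 contribute 0. Total contributed: 12.
The chores-and-supplies kitty pays out 5.9 × 12 = 70.80 in total (split across the unequal shares, but the aggregate is all that matters for the group sum).
The 10 free-riders keep 12 each, adding 120. Group total = 120 + 70.80 = 190.80.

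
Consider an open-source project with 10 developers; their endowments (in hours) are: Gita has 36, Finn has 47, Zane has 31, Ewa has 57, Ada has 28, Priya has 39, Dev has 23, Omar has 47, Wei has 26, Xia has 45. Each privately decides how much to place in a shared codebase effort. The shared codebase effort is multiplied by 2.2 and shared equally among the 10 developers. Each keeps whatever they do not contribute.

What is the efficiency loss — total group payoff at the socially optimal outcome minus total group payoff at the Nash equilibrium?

454.80 hours

The private return per contributed unit is 2.2/10 = 0.2200 < 1 for every player regardless of endowment, so the Nash equilibrium is zero contribution and the group total is Σ E_j = 36 + 47 + 31 + 57 + 28 + 39 + 23 + 47 + 26 + 45 = 379.
Each contributed unit returns 2.200 to the group, so the social optimum is full contribution by everyone: group total = 2.200 × 379 = 833.80.
Efficiency loss = (2.200 − 1) × 379 = 454.80.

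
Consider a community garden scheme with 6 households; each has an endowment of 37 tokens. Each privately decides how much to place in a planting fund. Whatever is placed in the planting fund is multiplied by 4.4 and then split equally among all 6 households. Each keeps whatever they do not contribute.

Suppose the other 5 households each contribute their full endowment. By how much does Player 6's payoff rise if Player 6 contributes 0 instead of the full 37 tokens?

9.87 tokens

Switching from a contribution of 37 to 0 lets Player 6 keep an extra 37 tokens, but lowers the planting fund by 37, which costs Player 6 their own share of that drop: 4.4/6 × 37 = 27.13.
Net gain = 37 − 27.13 = 9.87. The private return per contributed unit (0.7333) is below 1, so free-riding is indeed the best response regardless of what the others do.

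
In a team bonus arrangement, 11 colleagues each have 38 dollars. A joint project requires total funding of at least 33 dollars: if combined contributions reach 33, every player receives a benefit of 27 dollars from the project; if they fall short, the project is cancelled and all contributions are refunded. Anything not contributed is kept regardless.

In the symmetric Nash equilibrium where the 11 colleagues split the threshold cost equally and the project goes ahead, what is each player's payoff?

Equal share of the threshold: 33/11 = 3.
At this profile no one gains by cutting their contribution: any cut drops the total below 33, the project is cancelled, contributions are refunded, and the deviator ends with 38, which is less than 38 − 3 + 27 = 62. Contributing more than 3 just wastes the excess. So contributing exactly 3 is a best response.
Each player's payoff: 38 − 3 + 27 = 62.

62 dollars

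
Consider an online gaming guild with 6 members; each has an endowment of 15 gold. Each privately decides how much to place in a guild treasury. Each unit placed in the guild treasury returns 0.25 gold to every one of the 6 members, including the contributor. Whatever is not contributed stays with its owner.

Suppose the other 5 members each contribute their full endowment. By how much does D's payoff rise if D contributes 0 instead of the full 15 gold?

Switching from a contribution of 15 to 0 lets D keep an extra 15 gold, but lowers the guild treasury by 15, which costs D their own share of that drop: 0.25 × 15 = 3.75.
Net gain = 15 − 3.75 = 11.25. The private return per contributed unit (0.25) is below 1, so free-riding is indeed the best response regardless of what the others do.

11.25 gold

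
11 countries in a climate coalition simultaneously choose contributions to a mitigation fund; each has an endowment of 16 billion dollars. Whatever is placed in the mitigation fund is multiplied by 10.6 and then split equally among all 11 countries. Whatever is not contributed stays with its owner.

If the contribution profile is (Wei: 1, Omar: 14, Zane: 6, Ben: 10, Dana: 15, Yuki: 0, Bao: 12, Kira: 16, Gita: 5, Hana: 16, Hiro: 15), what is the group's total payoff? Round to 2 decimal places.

1232.00 billion dollars

Total contributed: 1 + 14 + 6 + 10 + 15 + 0 + 12 + 16 + 5 + 16 + 15 = 110; total kept: 11 × 16 − 110 = 66.
The mitigation fund pays out 10.6 × 110 = 1166.00 in aggregate.
Group total = 66 + 1166.00 = 1232.00.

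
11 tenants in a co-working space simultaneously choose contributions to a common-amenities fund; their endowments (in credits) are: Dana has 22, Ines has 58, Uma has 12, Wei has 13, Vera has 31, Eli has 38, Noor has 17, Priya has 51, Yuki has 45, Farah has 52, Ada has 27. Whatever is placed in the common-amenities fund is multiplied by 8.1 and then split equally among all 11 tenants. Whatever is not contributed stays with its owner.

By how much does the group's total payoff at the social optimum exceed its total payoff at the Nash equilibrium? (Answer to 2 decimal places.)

2598.60 credits

The private return per contributed unit is 8.1/11 = 0.7364 < 1 for every player regardless of endowment, so the Nash equilibrium is zero contribution and the group total is Σ E_j = 22 + 58 + 12 + 13 + 31 + 38 + 17 + 51 + 45 + 52 + 27 = 366.
Each contributed unit returns 8.100 to the group, so the social optimum is full contribution by everyone: group total = 8.100 × 366 = 2964.60.
Efficiency loss = (8.100 − 1) × 366 = 2598.60.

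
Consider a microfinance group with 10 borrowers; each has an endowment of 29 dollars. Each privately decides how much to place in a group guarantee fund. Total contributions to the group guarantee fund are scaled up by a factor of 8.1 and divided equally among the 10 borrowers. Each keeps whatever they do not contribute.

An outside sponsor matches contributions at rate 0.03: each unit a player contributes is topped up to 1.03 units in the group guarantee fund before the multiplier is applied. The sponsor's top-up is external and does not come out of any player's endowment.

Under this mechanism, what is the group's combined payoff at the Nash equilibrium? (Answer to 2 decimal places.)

290.00 dollars

Even with the mechanism, each unit contributed returns only 8.1 × 1.03 / 10 = 0.8343 per unit of net cost, so contributing nothing is still dominant.
Everyone keeps their endowment and the group total is 10 × 29 = 290.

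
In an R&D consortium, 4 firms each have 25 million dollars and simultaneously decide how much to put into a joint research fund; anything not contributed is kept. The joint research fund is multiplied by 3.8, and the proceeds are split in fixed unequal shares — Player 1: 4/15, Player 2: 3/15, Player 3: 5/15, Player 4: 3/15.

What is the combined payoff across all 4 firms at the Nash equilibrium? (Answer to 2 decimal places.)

240.00 million dollars

Player j's private return per contributed unit is 3.8 × (j's share). Contributing is weakly dominant for j when that share is at least 1/3.8 = 0.2632, and contributing 0 is dominant otherwise.
Player 1 and Player 3 clear that bar, contributing 25 each; the remaining 2 contribute 0. Total contributed: 50.
The joint research fund pays out 3.8 × 50 = 190.00 in total (split across the unequal shares, but the aggregate is all that matters for the group sum).
The 2 free-riders keep 25 each, adding 50. Group total = 50 + 190.00 = 240.00.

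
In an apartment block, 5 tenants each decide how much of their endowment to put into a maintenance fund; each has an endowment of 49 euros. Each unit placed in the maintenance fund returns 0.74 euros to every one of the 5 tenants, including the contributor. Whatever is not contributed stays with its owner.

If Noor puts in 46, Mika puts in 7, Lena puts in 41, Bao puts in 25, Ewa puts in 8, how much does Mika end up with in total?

Total contributed: 46 + 7 + 41 + 25 + 8 = 127.
Each receives 0.74 × 127 = 93.98 from the maintenance fund.
Mika keeps 49 − 7 = 42, so Mika's payoff is 42 + 93.98 = 135.98.

135.98 euros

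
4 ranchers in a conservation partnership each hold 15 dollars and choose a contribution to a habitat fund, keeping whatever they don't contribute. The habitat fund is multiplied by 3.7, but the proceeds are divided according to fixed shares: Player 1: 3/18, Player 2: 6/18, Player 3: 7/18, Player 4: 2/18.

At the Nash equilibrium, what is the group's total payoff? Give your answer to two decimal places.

A player with share s gets back 3.7·s per unit contributed, so full contribution is dominant for anyone with s > 1/3.7 = 0.2703 and zero contribution is dominant for anyone below.
Player 2 and Player 3 are above the threshold, contributing 15 each; the remaining 2 contribute 0. Total contributed: 30.
The habitat fund pays out 3.7 × 30 = 111.00 in total (split across the unequal shares, but the aggregate is all that matters for the group sum).
The 2 free-riders keep 15 each, adding 30. Group total = 30 + 111.00 = 141.00.

141.00 dollars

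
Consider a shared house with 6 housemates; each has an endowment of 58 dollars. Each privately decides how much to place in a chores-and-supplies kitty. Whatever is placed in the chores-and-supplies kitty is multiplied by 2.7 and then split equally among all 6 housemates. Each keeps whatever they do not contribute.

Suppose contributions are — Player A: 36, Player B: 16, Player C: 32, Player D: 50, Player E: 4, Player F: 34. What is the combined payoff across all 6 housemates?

640.40 dollars

Total contributed: 36 + 16 + 32 + 50 + 4 + 34 = 172; total kept: 6 × 58 − 172 = 176.
The chores-and-supplies kitty pays out 2.7 × 172 = 464.40 in aggregate.
Group total = 176 + 464.40 = 640.40.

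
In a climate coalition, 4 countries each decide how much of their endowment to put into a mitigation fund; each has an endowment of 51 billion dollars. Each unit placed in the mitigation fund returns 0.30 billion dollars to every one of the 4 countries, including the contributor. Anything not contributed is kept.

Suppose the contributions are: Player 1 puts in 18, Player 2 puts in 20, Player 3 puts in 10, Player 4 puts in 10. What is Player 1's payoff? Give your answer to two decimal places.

Total contributed: 18 + 20 + 10 + 10 = 58.
Each receives 0.30 × 58 = 17.40 from the mitigation fund.
Player 1 keeps 51 − 18 = 33, so Player 1's payoff is 33 + 17.40 = 50.40.

50.40 billion dollars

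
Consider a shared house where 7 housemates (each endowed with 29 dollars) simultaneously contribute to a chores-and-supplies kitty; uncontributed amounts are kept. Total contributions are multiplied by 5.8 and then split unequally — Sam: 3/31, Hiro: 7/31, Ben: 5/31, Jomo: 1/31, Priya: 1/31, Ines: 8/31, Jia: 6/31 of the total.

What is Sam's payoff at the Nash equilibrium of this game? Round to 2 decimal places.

77.83 dollars

A player with share s gets back 5.8·s per unit contributed, so full contribution is dominant for anyone with s > 1/5.8 = 0.1724 and zero contribution is dominant for anyone below.
The shares above 0.1724 belong to Hiro, Ines and Jia, contributing 29 each; the remaining 4 contribute 0. Total contributed: 87.
Sam keeps 29 and receives 5.8 × 87 × 3/31 = 48.83 from the chores-and-supplies kitty, for a payoff of 77.83.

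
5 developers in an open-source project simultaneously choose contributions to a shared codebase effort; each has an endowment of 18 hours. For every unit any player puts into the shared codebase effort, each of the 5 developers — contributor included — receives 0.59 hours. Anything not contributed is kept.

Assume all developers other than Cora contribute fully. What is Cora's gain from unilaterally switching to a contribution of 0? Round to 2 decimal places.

7.38 hours

Switching from a contribution of 18 to 0 lets Cora keep an extra 18 hours, but lowers the shared codebase effort by 18, which costs Cora their own share of that drop: 0.59 × 18 = 10.62.
Net gain = 18 − 10.62 = 7.38. The private return per contributed unit (0.59) is below 1, so free-riding is indeed the best response regardless of what the others do.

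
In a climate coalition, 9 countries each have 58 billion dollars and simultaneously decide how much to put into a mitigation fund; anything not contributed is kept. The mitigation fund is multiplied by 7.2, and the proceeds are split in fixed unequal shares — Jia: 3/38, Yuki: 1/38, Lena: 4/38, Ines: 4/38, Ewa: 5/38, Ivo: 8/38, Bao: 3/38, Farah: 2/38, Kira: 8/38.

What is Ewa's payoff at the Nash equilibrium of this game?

Player j's private return per contributed unit is 7.2 × (j's share). Contributing is weakly dominant for j when that share is at least 1/7.2 = 0.1389, and contributing 0 is dominant otherwise.
The shares above 0.1389 belong to Ivo and Kira, contributing 58 each; the remaining 7 contribute 0. Total contributed: 116.
Ewa keeps 58 and receives 7.2 × 116 × 5/38 = 109.89 from the mitigation fund, for a payoff of 167.89.

167.89 billion dollars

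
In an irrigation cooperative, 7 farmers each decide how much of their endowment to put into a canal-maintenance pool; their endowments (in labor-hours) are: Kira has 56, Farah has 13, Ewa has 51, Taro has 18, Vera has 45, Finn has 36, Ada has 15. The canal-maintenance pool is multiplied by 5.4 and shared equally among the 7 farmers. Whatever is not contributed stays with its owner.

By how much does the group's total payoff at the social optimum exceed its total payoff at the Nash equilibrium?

The private return per contributed unit is 5.4/7 = 0.7714 < 1 for every player regardless of endowment, so the Nash equilibrium is zero contribution and the group total is Σ E_j = 56 + 13 + 51 + 18 + 45 + 36 + 15 = 234.
Each contributed unit returns 5.400 to the group, so the social optimum is full contribution by everyone: group total = 5.400 × 234 = 1263.60.
Efficiency loss = (5.400 − 1) × 234 = 1029.60.

1029.60 labor-hours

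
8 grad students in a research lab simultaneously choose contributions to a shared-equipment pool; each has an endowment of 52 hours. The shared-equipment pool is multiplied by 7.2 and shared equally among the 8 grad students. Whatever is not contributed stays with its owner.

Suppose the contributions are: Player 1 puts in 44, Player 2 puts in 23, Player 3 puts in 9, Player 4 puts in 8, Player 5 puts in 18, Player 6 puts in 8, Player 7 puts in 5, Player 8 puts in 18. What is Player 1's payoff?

Total contributed: 44 + 23 + 9 + 8 + 18 + 8 + 5 + 18 = 133.
Each receives 7.2 × 133 / 8 = 119.70 from the shared-equipment pool.
Player 1 keeps 52 − 44 = 8, so Player 1's payoff is 8 + 119.70 = 127.70.

127.70 hours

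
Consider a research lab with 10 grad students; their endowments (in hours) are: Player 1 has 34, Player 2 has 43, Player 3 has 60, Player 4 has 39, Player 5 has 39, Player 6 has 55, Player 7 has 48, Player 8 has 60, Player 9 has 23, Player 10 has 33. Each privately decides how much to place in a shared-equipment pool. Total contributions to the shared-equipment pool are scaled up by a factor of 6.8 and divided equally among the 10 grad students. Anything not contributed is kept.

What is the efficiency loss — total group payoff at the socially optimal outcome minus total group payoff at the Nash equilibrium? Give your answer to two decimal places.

The private return per contributed unit is 6.8/10 = 0.6800 < 1 for every player regardless of endowment, so the Nash equilibrium is zero contribution and the group total is Σ E_j = 34 + 43 + 60 + 39 + 39 + 55 + 48 + 60 + 23 + 33 = 434.
Each contributed unit returns 6.800 to the group, so the social optimum is full contribution by everyone: group total = 6.800 × 434 = 2951.20.
Efficiency loss = (6.800 − 1) × 434 = 2517.20.

2517.20 hours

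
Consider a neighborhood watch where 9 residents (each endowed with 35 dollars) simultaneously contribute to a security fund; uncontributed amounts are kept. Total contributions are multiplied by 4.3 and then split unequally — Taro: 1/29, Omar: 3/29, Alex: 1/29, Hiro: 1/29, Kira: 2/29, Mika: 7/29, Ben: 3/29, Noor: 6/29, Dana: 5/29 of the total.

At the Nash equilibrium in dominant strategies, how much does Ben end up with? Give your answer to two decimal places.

50.57 dollars

A player with share s gets back 4.3·s per unit contributed, so full contribution is dominant for anyone with s > 1/4.3 = 0.2326 and zero contribution is dominant for anyone below.
Mika alone (share 7/29) is above the threshold, contributing 35; the remaining 8 contribute 0. Total contributed: 35.
Ben keeps 35 and receives 4.3 × 35 × 3/29 = 15.57 from the security fund, for a payoff of 50.57.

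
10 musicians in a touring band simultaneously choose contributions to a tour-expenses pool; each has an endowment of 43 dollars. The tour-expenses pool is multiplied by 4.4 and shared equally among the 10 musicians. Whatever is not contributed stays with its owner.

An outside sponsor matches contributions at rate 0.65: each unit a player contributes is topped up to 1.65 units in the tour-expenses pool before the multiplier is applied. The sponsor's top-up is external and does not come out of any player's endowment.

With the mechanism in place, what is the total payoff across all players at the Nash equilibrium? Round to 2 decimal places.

430.00 dollars

The effective private return is 4.4 × 1.65 / 10 = 0.7260, which is still under 1, so the mechanism doesn't change anyone's dominant strategy: zero contribution.
At the Nash equilibrium no one contributes; group total payoff = 10 × 43 = 430.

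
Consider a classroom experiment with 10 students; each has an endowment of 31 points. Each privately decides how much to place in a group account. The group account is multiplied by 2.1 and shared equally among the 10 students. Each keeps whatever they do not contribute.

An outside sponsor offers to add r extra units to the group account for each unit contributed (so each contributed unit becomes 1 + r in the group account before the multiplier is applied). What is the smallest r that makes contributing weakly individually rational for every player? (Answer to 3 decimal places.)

With matching at rate r, one contributed unit becomes (1 + r) in the group account and returns 2.1 × (1 + r) / 10 to the contributor.
Setting this equal to 1: 1 + r = 10/2.1 = 4.7619.
So the minimum matching rate is r = 4.7619 − 1 = 3.762.

3.762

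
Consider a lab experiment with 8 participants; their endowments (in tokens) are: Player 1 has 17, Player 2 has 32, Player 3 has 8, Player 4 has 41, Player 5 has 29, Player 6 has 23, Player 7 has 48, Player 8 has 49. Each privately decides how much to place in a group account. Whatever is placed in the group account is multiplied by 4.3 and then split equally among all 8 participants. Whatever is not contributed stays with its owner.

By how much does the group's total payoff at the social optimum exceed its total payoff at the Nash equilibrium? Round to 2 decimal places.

The private return per contributed unit is 4.3/8 = 0.5375 < 1 for every player regardless of endowment, so the Nash equilibrium is zero contribution and the group total is Σ E_j = 17 + 32 + 8 + 41 + 29 + 23 + 48 + 49 = 247.
Each contributed unit returns 4.300 to the group, so the social optimum is full contribution by everyone: group total = 4.300 × 247 = 1062.10.
Efficiency loss = (4.300 − 1) × 247 = 815.10.

815.10 tokens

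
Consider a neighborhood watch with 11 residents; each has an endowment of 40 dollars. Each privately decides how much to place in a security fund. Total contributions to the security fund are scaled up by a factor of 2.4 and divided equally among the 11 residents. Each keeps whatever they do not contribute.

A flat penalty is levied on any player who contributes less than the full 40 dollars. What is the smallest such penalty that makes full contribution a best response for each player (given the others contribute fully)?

Given the others contribute fully, the best deviation is to contribute 0 (any partial contribution still incurs the fine and gives up units whose private return 0.2182 is below 1).
Deviating from 40 to 0 saves 40 dollars but forfeits the deviator's share of the drop in the security fund: 2.4/11 × 40 = 8.73.
So the deviation gain is 40 − 8.73 = 31.27, and the fine must be at least 31.27 dollars to wipe it out.

31.27 dollars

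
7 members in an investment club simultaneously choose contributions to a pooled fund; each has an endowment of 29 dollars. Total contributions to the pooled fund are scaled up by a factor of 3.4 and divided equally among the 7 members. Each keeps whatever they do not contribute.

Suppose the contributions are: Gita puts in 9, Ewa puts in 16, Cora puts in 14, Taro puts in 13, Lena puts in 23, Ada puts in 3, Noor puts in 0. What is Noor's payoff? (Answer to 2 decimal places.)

Total contributed: 9 + 16 + 14 + 13 + 23 + 3 + 0 = 78.
Each receives 3.4 × 78 / 7 = 37.89 from the pooled fund.
Noor keeps 29 − 0 = 29, so Noor's payoff is 29 + 37.89 = 66.89.

66.89 dollars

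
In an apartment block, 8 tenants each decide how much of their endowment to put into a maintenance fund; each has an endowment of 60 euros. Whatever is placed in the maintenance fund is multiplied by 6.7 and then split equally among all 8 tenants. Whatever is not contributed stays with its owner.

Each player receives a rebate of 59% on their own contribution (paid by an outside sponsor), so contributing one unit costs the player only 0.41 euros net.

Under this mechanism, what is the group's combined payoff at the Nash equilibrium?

3499.20 euros

Under the mechanism each unit contributed yields (6.7/8) / 0.41 = 2.0427 back to its contributor per unit of net cost, which exceeds 1, making full contribution the dominant choice for everyone.
So the Nash equilibrium is full contribution by all 8; the group earns 8 × (60 × 0.59 + 6.7 × 60) = 3499.20.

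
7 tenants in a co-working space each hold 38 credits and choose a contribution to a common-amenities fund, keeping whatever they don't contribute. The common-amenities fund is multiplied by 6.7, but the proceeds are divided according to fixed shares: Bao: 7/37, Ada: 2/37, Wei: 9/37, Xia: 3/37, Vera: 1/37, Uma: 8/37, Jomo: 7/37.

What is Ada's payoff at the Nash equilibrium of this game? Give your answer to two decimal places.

93.05 credits

For player j, contributing a unit is worthwhile iff 6.7 × (j's share) ≥ 1, i.e. iff j's share is at least 0.1493.
Bao, Wei, Uma and Jomo clear that bar, contributing 38 each; the remaining 3 contribute 0. Total contributed: 152.
Ada keeps 38 and receives 6.7 × 152 × 2/37 = 55.05 from the common-amenities fund, for a payoff of 93.05.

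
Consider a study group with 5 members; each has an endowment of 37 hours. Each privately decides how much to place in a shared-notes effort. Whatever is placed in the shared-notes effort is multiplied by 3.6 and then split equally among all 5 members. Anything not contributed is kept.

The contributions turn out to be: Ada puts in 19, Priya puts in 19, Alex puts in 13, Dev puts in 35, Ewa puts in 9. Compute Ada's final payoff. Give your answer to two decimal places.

86.40 hours

Total contributed: 19 + 19 + 13 + 35 + 9 = 95.
Each receives 3.6 × 95 / 5 = 68.40 from the shared-notes effort.
Ada keeps 37 − 19 = 18, so Ada's payoff is 18 + 68.40 = 86.40.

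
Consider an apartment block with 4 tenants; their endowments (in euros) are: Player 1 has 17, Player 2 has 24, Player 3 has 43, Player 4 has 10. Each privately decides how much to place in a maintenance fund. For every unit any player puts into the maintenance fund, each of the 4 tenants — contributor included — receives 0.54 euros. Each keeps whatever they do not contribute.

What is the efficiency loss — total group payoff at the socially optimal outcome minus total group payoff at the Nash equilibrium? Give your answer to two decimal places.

109.04 euros

The private return per contributed unit is 0.54 < 1 for everyone, so the Nash equilibrium is zero contribution and the group total is Σ E_j = 17 + 24 + 43 + 10 = 94.
Each contributed unit returns 2.160 to the group, so the social optimum is full contribution by everyone: group total = 2.160 × 94 = 203.04.
Efficiency loss = (2.160 − 1) × 94 = 109.04.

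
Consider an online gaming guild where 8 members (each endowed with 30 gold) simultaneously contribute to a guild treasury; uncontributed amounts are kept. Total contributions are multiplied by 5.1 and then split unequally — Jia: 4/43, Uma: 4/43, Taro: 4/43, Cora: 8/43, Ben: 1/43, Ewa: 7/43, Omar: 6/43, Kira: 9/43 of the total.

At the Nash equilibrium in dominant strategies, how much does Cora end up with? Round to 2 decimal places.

A player with share s gets back 5.1·s per unit contributed, so full contribution is dominant for anyone with s > 1/5.1 = 0.1961 and zero contribution is dominant for anyone below.
Kira alone (share 9/43) is above the threshold, contributing 30; the remaining 7 contribute 0. Total contributed: 30.
Cora keeps 30 and receives 5.1 × 30 × 8/43 = 28.47 from the guild treasury, for a payoff of 58.47.

58.47 gold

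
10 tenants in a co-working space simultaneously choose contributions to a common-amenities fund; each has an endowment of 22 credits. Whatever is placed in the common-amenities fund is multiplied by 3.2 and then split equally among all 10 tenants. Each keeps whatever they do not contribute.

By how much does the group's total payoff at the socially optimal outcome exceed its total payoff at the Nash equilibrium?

484.00 credits

Each contributed unit returns 3.2/10 = 0.3200 to its contributor — below 1 — so contributing 0 is dominant for every player. At the Nash equilibrium everyone keeps their 22, and the group total is 10 × 22 = 220.
Each contributed unit returns 3.200 to the group as a whole (0.3200 to each of 10 players), which exceeds 1, so the social optimum is full contribution: group total = 3.200 × 220 = 704.00.
Efficiency loss = 704.00 − 220 = 484.00.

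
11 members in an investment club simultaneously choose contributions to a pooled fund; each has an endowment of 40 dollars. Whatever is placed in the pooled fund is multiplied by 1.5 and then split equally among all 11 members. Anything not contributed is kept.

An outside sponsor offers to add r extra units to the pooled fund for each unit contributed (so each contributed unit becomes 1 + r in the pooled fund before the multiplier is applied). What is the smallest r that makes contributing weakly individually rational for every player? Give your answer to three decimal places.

With matching at rate r, one contributed unit becomes (1 + r) in the pooled fund and returns 1.5 × (1 + r) / 11 to the contributor.
Setting this equal to 1: 1 + r = 11/1.5 = 7.3333.
So the minimum matching rate is r = 7.3333 − 1 = 6.333.

6.333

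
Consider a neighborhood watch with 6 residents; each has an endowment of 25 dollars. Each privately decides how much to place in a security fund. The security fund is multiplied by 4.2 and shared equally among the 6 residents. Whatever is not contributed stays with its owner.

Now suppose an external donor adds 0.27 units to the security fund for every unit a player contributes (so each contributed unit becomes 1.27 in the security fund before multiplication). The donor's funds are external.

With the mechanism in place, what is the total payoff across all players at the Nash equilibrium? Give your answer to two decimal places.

The effective private return is 4.2 × 1.27 / 6 = 0.8890, which is still under 1, so the mechanism doesn't change anyone's dominant strategy: zero contribution.
At the Nash equilibrium no one contributes; group total payoff = 6 × 25 = 150.

150.00 dollars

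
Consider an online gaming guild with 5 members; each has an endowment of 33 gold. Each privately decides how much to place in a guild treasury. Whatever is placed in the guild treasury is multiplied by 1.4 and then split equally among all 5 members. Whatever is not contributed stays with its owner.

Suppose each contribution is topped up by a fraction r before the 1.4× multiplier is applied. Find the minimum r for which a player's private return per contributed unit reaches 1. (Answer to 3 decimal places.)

2.571

With matching at rate r, one contributed unit becomes (1 + r) in the guild treasury and returns 1.4 × (1 + r) / 5 to the contributor.
Setting this equal to 1: 1 + r = 5/1.4 = 3.5714.
So the minimum matching rate is r = 3.5714 − 1 = 2.571.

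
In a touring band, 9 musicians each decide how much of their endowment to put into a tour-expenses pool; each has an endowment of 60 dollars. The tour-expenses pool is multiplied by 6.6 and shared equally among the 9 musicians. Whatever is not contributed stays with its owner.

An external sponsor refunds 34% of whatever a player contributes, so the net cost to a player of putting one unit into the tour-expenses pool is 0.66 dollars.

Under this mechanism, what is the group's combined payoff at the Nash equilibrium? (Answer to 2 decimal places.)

With the mechanism, a contributed unit returns (6.6/9) / 0.66 = 1.1111 per unit of net cost to the contributor — now above 1 — so contributing fully is weakly dominant for every player.
At the Nash equilibrium everyone contributes 60. Group total payoff = 9 × (60 × 0.34 + 6.6 × 60) = 3747.60.

3747.60 dollars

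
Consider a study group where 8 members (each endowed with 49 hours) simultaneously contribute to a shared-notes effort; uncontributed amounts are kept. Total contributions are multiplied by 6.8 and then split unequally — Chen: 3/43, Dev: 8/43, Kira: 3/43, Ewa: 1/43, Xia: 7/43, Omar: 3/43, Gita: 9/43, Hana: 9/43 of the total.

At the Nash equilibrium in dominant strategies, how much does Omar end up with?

Each unit j contributes comes back to j as 6.8 × (j's share), so j prefers to contribute only if that share exceeds 1/6.8 = 0.1471; otherwise keeping the unit dominates.
Dev, Xia, Gita and Hana are above the threshold, contributing 49 each; the remaining 4 contribute 0. Total contributed: 196.
Omar keeps 49 and receives 6.8 × 196 × 3/43 = 92.99 from the shared-notes effort, for a payoff of 141.99.

141.99 hours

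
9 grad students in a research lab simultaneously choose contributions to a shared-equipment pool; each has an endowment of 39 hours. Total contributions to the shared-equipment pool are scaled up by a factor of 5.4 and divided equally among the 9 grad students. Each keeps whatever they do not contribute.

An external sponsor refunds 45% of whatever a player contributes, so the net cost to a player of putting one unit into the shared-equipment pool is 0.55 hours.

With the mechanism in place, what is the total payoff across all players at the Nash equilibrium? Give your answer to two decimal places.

2053.35 hours

Under the mechanism each unit contributed yields (5.4/9) / 0.55 = 1.0909 back to its contributor per unit of net cost, which exceeds 1, making full contribution the dominant choice for everyone.
At the Nash equilibrium everyone contributes 39. Group total payoff = 9 × (39 × 0.45 + 5.4 × 39) = 2053.35.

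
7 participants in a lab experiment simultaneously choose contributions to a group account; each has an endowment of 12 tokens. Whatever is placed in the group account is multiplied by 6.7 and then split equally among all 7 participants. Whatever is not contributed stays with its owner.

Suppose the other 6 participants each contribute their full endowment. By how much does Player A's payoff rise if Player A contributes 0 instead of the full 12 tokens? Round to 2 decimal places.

0.51 tokens

Switching from a contribution of 12 to 0 lets Player A keep an extra 12 tokens, but lowers the group account by 12, which costs Player A their own share of that drop: 6.7/7 × 12 = 11.49.
Net gain = 12 − 11.49 = 0.51. The private return per contributed unit (0.9571) is below 1, so free-riding is indeed the best response regardless of what the others do.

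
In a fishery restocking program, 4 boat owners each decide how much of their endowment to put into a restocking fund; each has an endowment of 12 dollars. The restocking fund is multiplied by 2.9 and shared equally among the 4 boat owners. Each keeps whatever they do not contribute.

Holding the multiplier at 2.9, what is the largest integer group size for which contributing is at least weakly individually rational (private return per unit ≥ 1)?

2

Private return per unit is 2.9/(group size), which is ≥ 1 whenever the group size is ≤ 2.9.
The largest such integer is 2.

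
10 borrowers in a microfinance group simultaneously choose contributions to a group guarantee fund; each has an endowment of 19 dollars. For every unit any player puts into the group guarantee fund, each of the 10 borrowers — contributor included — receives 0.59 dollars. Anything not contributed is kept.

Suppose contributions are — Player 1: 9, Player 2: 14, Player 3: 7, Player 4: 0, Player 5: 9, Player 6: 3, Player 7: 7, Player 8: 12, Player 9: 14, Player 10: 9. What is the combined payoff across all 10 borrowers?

Total contributed: 9 + 14 + 7 + 0 + 9 + 3 + 7 + 12 + 14 + 9 = 84; total kept: 10 × 19 − 84 = 106.
The group guarantee fund pays out 0.59 × 10 × 84 = 495.60 in aggregate.
Group total = 106 + 495.60 = 601.60.

601.60 dollars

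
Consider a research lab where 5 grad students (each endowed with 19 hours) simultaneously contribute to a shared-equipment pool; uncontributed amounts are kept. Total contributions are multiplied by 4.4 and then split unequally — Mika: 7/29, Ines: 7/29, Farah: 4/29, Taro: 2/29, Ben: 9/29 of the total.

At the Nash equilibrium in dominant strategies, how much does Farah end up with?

Each unit j contributes comes back to j as 4.4 × (j's share), so j prefers to contribute only if that share exceeds 1/4.4 = 0.2273; otherwise keeping the unit dominates.
The shares above 0.2273 belong to Mika, Ines and Ben, contributing 19 each; the remaining 2 contribute 0. Total contributed: 57.
Farah keeps 19 and receives 4.4 × 57 × 4/29 = 34.59 from the shared-equipment pool, for a payoff of 53.59.

53.59 hours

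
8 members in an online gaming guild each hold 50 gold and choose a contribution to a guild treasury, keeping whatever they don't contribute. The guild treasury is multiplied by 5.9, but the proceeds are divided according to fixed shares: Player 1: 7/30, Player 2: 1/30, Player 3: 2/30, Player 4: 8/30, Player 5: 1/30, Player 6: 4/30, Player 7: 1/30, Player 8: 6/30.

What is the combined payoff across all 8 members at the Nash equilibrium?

For player j, contributing a unit is worthwhile iff 5.9 × (j's share) ≥ 1, i.e. iff j's share is at least 0.1695.
Player 1, Player 4 and Player 8 clear that bar, contributing 50 each; the remaining 5 contribute 0. Total contributed: 150.
The guild treasury pays out 5.9 × 150 = 885.00 in total (split across the unequal shares, but the aggregate is all that matters for the group sum).
The 5 free-riders keep 50 each, adding 250. Group total = 250 + 885.00 = 1135.00.

1135.00 gold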